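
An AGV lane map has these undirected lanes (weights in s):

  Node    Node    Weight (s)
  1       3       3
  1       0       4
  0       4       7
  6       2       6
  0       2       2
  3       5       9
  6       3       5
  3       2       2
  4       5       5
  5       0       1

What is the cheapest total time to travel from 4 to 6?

Enumerating some paths:
4–0–2–6: 7+2+6 = 15
4–5–0–2–6: 5+1+2+6 = 14
4–5–0–2–3–6: 5+1+2+2+5 = 15
4–0–2–3–6: 7+2+2+5 = 16
Cheapest is 4–5–0–2–6 at 14 s.

14 s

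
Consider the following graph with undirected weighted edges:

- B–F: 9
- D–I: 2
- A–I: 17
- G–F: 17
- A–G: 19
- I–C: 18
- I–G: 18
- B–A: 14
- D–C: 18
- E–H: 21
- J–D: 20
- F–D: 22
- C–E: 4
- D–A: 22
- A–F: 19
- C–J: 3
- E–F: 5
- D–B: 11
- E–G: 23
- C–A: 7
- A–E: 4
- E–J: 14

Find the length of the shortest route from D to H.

Enumerating some paths:
D–I–C–E–H: 2+18+4+21 = 45
D–I–A–E–H: 2+17+4+21 = 44
D–C–E–H: 18+4+21 = 43
The minimum is 43 via D–C–E–H.

43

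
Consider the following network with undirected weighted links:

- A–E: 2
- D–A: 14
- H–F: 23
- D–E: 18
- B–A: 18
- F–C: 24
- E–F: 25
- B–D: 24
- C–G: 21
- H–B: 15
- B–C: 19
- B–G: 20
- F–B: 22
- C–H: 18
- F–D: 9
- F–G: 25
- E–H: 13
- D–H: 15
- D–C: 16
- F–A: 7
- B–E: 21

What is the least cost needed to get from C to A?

30

Settle nodes by increasing distance from C:
C: 0
D: 16  (via C)
H: 18  (via C)
B: 19  (via C)
G: 21  (via C)
F: 24  (via C)
A: 30  (via D)
Shortest route: C → D → A = 30.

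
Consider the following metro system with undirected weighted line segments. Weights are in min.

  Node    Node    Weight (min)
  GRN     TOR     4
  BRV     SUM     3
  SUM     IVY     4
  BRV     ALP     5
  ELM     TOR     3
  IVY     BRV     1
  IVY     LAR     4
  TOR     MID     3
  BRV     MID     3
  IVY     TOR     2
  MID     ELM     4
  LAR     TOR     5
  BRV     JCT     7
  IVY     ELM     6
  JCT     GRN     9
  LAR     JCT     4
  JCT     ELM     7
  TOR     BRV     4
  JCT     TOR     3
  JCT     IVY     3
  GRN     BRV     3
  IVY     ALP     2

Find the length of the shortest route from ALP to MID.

Running Dijkstra from ALP:
ALP: 0
IVY: 2  (via ALP)
BRV: 3  (via IVY)
TOR: 4  (via IVY)
JCT: 5  (via IVY)
MID: 6  (via BRV)
Shortest route: ALP → IVY → BRV → MID = 6 min.

6 min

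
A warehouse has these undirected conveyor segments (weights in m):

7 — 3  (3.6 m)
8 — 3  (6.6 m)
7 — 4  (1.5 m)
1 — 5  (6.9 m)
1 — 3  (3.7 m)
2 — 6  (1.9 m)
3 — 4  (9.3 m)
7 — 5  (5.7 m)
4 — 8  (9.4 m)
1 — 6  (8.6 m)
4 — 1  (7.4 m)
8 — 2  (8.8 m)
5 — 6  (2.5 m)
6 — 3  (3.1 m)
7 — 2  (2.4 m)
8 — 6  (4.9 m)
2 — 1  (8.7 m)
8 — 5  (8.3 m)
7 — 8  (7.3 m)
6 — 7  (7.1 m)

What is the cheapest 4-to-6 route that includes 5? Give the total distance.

9.7 m

Best 4 to 5: 4 → 7 → 5 costing 7.2
Best 5 to 6: 5 → 6 costing 2.5
Total via 5: 7.2 + 2.5 = 9.7 m.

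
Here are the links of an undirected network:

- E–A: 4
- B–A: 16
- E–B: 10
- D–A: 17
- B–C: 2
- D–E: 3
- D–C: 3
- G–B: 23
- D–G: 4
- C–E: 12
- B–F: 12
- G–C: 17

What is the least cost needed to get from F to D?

17

Candidate routes:
F–B–E–D: 12+10+3 = 25
F–B–C–D: 12+2+3 = 17
F–B–C–E–D: 12+2+12+3 = 29
F–B–A–E–D: 12+16+4+3 = 35
Cheapest is F–B–C–D at 17.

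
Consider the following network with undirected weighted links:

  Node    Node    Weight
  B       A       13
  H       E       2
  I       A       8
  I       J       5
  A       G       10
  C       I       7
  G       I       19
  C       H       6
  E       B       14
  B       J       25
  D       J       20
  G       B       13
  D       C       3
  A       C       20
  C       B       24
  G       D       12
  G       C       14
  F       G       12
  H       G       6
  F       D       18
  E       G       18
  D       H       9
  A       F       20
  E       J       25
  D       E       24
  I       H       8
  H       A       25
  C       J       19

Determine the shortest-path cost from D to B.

Enumerating some paths:
D → C → B: 3+24 = 27
D → C → H → G → B: 3+6+6+13 = 28
D → H → G → B: 9+6+13 = 28
D → H → E → B: 9+2+14 = 25
The minimum is 25 via D → H → E → B.

25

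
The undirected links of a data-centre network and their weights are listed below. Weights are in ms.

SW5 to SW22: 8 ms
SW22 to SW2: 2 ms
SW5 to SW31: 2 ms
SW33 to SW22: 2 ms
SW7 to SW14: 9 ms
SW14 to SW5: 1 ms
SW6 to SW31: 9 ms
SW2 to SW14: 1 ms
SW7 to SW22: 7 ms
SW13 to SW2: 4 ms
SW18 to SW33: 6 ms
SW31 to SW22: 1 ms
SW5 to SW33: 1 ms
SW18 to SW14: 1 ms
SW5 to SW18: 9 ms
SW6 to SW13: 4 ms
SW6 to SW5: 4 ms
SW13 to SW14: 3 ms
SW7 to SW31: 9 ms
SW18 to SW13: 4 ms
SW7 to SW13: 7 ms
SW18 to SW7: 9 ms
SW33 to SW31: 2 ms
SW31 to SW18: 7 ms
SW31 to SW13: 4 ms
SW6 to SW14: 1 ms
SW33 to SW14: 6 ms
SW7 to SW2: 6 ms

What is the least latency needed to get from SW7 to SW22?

7 ms

Compare a few routes:
SW7 → SW31 → SW22: 9+1 = 10
SW7 → SW2 → SW14 → SW5 → SW33 → SW22: 6+1+1+1+2 = 11
SW7 → SW2 → SW22: 6+2 = 8
SW7 → SW22: 7 = 7
Cheapest is SW7 → SW22 at 7 ms.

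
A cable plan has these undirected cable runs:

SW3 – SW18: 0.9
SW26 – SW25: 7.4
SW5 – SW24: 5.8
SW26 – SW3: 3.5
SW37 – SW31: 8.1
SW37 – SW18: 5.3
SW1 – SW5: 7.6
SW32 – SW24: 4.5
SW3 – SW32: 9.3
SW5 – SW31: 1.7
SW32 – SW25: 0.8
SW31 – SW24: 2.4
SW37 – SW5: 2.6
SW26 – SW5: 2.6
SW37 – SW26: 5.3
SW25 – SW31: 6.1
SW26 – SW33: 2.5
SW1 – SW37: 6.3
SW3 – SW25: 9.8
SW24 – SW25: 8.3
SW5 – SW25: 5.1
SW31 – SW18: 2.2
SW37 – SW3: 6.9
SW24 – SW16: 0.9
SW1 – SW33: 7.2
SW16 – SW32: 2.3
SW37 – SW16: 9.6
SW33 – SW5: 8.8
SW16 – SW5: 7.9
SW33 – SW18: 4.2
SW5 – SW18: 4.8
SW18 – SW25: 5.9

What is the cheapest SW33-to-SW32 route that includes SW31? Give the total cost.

12

Best SW33 to SW31: SW33 → SW18 → SW31 costing 6.4
Best SW31 to SW32: SW31 → SW24 → SW16 → SW32 costing 5.6
Total via SW31: 6.4 + 5.6 = 12.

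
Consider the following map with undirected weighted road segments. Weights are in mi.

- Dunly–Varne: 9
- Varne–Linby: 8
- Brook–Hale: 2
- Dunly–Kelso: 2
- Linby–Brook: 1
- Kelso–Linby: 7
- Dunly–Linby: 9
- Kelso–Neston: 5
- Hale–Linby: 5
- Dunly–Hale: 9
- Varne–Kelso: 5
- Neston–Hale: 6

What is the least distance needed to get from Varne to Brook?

Compare a few routes:
Varne–Kelso–Dunly–Linby–Brook: 5+2+9+1 = 17
Varne–Linby–Brook: 8+1 = 9
Varne–Kelso–Linby–Brook: 5+7+1 = 13
Varne–Linby–Hale–Brook: 8+5+2 = 15
Cheapest is Varne–Linby–Brook at 9 mi.

9 mi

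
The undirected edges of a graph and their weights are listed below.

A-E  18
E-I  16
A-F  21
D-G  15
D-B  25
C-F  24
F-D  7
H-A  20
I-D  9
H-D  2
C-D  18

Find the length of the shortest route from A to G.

Shortest distances from A:
A: 0
E: 18  (via A)
H: 20  (via A)
F: 21  (via A)
D: 22  (via H)
I: 31  (via D)
G: 37  (via D)
Shortest route: A–H–D–G = 37.

37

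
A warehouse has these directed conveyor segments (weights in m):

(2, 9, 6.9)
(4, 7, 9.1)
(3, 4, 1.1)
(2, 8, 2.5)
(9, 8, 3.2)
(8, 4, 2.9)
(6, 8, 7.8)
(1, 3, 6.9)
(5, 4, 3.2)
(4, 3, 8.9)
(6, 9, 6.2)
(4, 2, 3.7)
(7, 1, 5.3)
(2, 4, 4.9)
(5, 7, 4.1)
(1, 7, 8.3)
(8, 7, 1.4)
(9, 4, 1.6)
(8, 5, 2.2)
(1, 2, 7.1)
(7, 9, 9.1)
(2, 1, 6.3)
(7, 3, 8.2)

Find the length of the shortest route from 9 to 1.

9.9 m

Settle nodes by increasing distance from 9:
9: 0
4: 1.6  (via 9)
8: 3.2  (via 9)
7: 4.6  (via 8)
2: 5.3  (via 4)
5: 5.4  (via 8)
1: 9.9  (via 7)
Shortest route: 9 → 8 → 7 → 1 = 9.9 m.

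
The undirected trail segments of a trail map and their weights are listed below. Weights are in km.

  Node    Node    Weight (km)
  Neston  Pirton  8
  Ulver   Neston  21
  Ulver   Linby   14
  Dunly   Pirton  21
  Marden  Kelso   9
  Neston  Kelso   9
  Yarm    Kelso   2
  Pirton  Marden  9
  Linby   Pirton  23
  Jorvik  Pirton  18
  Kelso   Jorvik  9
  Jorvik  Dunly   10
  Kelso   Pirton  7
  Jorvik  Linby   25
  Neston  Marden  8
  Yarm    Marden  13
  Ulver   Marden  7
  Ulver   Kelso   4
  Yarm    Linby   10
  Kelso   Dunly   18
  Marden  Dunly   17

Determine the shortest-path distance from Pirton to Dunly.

Running Dijkstra from Pirton:
Pirton: 0
Kelso: 7  (via Pirton)
Neston: 8  (via Pirton)
Marden: 9  (via Pirton)
Yarm: 9  (via Kelso)
Ulver: 11  (via Kelso)
Jorvik: 16  (via Kelso)
Linby: 19  (via Yarm)
Dunly: 21  (via Pirton)
Shortest route: Pirton–Dunly = 21 km.

21 km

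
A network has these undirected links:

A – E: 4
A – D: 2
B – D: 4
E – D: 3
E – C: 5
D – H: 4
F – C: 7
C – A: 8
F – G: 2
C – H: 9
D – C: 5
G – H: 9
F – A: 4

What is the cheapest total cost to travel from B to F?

Candidate routes:
B - D - E - A - F: 4+3+4+4 = 15
B - D - A - F: 4+2+4 = 10
B - D - C - F: 4+5+7 = 16
B - D - E - C - F: 4+3+5+7 = 19
The minimum is 10 via B - D - A - F.

10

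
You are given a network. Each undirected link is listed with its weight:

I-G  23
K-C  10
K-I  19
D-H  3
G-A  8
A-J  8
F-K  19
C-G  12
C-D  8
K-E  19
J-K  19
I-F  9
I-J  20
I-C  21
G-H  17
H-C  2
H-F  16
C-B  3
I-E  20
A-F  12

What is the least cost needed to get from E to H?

31

Shortest distances from E:
E: 0
K: 19  (via E)
I: 20  (via E)
C: 29  (via K)
F: 29  (via I)
H: 31  (via C)
Shortest route: E–K–C–H = 31.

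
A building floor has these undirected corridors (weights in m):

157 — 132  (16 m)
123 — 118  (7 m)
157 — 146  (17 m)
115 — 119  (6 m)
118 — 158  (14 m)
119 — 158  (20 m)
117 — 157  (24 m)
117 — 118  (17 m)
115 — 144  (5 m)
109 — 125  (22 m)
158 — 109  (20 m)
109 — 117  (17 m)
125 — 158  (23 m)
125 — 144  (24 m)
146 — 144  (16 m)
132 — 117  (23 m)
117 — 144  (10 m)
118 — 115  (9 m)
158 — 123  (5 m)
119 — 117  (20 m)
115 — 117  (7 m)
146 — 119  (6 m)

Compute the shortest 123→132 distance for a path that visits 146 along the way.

Best 123 to 146: 123–118–115–119–146 costing 28
Shortest 146→132: 146–157–132 = 33
Total via 146: 28 + 33 = 61 m.

61 m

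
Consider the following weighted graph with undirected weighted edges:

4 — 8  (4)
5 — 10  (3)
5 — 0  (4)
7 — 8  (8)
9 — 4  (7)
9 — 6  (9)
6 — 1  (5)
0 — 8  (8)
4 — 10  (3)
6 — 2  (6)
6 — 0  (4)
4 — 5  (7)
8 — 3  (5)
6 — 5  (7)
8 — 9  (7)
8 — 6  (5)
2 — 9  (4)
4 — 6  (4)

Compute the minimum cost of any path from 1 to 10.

12

Shortest distances from 1:
1: 0
6: 5  (via 1)
0: 9  (via 6)
4: 9  (via 6)
8: 10  (via 6)
2: 11  (via 6)
5: 12  (via 6)
10: 12  (via 4)
Shortest route: 1–6–4–10 = 12.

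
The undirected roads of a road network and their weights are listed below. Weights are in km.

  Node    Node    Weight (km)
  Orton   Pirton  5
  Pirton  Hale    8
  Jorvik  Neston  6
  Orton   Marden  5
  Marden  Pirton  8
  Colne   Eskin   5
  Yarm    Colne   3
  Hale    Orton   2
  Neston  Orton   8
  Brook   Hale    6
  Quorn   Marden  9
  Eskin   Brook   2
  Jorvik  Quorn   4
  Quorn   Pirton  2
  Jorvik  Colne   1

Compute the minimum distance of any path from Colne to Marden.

Running Dijkstra from Colne:
Colne: 0
Jorvik: 1  (via Colne)
Yarm: 3  (via Colne)
Eskin: 5  (via Colne)
Quorn: 5  (via Jorvik)
Pirton: 7  (via Quorn)
Brook: 7  (via Eskin)
Neston: 7  (via Jorvik)
Orton: 12  (via Pirton)
Hale: 13  (via Brook)
Marden: 14  (via Quorn)
Shortest route: Colne–Jorvik–Quorn–Marden = 14 km.

14 km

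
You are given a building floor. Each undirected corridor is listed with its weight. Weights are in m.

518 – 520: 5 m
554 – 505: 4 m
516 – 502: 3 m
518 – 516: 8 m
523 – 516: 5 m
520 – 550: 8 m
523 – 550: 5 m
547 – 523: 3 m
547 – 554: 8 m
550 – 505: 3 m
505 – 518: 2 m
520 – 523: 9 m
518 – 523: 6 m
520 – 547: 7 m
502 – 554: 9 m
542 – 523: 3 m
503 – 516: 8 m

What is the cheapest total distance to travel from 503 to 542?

16 m

Compare a few routes:
503 - 516 - 518 - 523 - 542: 8+8+6+3 = 25
503 - 516 - 518 - 505 - 550 - 523 - 542: 8+8+2+3+5+3 = 29
503 - 516 - 518 - 520 - 523 - 542: 8+8+5+9+3 = 33
503 - 516 - 523 - 542: 8+5+3 = 16
Cheapest is 503 - 516 - 523 - 542 at 16 m.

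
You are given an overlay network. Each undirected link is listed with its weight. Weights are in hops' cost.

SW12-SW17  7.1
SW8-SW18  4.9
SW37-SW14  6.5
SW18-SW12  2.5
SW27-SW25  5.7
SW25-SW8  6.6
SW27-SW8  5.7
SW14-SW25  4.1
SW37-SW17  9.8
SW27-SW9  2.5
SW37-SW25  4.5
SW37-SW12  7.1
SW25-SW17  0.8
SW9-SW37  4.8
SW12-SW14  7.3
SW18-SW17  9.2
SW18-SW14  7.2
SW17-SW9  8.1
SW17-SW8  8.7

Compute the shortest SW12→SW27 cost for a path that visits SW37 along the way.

14.4 hops' cost

Shortest SW12→SW37: SW12–SW37 = 7.1
Shortest SW37→SW27: SW37–SW9–SW27 = 7.3
Total via SW37: 7.1 + 7.3 = 14.4 hops' cost.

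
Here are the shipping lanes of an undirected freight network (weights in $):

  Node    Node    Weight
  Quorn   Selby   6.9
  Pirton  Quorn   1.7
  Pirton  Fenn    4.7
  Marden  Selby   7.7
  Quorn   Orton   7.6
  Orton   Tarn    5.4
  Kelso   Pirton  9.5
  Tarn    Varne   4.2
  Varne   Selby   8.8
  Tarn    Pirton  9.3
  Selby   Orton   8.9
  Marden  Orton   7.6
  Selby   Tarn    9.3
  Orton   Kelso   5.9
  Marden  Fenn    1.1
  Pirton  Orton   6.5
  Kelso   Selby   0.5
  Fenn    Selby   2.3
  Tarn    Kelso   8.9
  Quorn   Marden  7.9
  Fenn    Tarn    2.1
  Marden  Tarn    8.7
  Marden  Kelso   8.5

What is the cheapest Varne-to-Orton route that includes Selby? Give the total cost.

$15

Shortest Varne→Selby: Varne → Tarn → Fenn → Selby = 8.6
Best Selby to Orton: Selby → Kelso → Orton costing 6.4
Total via Selby: 8.6 + 6.4 = $15.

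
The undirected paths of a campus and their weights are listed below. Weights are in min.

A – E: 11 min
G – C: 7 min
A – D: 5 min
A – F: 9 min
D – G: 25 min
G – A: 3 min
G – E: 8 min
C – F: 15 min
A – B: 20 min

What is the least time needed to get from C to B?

30 min

Enumerating some paths:
C → F → A → B: 15+9+20 = 44
C → G → E → A → B: 7+8+11+20 = 46
C → G → A → B: 7+3+20 = 30
The minimum is 30 min via C → G → A → B.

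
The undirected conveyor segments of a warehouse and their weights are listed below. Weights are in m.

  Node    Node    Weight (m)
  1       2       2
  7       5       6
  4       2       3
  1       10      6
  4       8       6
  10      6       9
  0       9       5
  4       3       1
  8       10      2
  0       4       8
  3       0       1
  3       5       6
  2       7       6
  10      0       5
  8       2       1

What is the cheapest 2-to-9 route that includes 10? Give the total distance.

13 m

Best 2 to 10: 2 → 8 → 10 costing 3
Shortest 10→9: 10 → 0 → 9 = 10
Total via 10: 3 + 10 = 13 m.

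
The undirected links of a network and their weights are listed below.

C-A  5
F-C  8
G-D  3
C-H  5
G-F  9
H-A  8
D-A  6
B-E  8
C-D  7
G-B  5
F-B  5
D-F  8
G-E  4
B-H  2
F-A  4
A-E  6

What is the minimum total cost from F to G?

9

Enumerating some paths:
F–A–D–G: 4+6+3 = 13
F–G: 9 = 9
F–D–G: 8+3 = 11
F–B–G: 5+5 = 10
The minimum is 9 via F–G.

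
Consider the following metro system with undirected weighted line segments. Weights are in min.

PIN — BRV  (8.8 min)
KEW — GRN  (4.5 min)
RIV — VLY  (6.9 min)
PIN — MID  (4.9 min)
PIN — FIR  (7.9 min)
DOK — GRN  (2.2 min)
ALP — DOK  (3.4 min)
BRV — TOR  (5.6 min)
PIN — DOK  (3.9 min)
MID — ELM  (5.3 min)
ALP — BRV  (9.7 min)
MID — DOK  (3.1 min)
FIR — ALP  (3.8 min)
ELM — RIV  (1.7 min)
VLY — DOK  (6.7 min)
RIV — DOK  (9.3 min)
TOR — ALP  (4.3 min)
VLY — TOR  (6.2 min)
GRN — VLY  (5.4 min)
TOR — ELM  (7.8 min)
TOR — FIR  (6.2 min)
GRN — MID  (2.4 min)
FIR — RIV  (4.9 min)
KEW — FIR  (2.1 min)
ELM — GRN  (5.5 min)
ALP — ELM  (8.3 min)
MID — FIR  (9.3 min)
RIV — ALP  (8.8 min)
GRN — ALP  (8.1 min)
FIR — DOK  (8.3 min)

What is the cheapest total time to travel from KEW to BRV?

Running Dijkstra from KEW:
KEW: 0
FIR: 2.1  (via KEW)
GRN: 4.5  (via KEW)
ALP: 5.9  (via FIR)
DOK: 6.7  (via GRN)
MID: 6.9  (via GRN)
RIV: 7  (via FIR)
TOR: 8.3  (via FIR)
ELM: 8.7  (via RIV)
VLY: 9.9  (via GRN)
PIN: 10  (via FIR)
BRV: 13.9  (via TOR)
Shortest route: KEW–FIR–TOR–BRV = 13.9 min.

13.9 min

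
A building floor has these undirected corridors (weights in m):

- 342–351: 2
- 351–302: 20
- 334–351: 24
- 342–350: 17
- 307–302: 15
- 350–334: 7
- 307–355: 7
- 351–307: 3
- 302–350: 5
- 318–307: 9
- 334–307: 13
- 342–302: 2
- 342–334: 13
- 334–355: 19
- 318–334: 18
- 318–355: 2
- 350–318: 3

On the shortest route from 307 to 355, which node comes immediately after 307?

Candidate routes:
307 - 355: 7 = 7
307 - 351 - 342 - 302 - 350 - 318 - 355: 3+2+2+5+3+2 = 17
307 - 318 - 355: 9+2 = 11
The minimum is 7 m via 307 - 355.
So from 307 the first move is to 355.

355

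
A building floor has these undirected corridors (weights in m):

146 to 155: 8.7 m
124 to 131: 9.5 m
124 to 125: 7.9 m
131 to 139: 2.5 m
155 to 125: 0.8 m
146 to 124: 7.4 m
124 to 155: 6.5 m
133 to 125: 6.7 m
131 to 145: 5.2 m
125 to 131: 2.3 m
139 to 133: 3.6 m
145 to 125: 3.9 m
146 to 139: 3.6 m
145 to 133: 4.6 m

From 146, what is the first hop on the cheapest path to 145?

139

Enumerating some paths:
146–139–133–145: 3.6+3.6+4.6 = 11.8
146–139–131–145: 3.6+2.5+5.2 = 11.3
Cheapest is 146–139–131–145 at 11.3 m.
So from 146 the first move is to 139.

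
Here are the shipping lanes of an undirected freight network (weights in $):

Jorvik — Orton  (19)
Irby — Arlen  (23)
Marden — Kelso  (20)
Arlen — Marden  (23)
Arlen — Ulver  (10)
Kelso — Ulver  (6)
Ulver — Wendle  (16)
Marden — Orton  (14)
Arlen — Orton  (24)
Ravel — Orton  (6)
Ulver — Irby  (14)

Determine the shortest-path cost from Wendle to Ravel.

Candidate routes:
Wendle - Ulver - Kelso - Marden - Orton - Ravel: 16+6+20+14+6 = 62
Wendle - Ulver - Arlen - Orton - Ravel: 16+10+24+6 = 56
Cheapest is Wendle - Ulver - Arlen - Orton - Ravel at $56.

$56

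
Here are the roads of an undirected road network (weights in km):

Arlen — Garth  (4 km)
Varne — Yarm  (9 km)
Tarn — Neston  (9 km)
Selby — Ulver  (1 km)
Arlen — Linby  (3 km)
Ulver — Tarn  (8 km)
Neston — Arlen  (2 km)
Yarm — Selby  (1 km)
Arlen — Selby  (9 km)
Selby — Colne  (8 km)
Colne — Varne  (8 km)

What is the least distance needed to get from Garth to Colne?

21 km

Running Dijkstra from Garth:
Garth: 0
Arlen: 4  (via Garth)
Neston: 6  (via Arlen)
Linby: 7  (via Arlen)
Selby: 13  (via Arlen)
Ulver: 14  (via Selby)
Yarm: 14  (via Selby)
Tarn: 15  (via Neston)
Colne: 21  (via Selby)
Shortest route: Garth–Arlen–Selby–Colne = 21 km.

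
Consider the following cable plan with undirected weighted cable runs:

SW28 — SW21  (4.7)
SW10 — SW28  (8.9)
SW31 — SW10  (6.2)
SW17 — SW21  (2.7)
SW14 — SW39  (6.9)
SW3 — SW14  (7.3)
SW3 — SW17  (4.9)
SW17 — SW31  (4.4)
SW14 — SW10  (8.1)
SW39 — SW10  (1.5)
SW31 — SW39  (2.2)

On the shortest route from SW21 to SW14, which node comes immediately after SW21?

SW17

Compare a few routes:
SW21–SW17–SW31–SW39–SW14: 2.7+4.4+2.2+6.9 = 16.2
SW21–SW17–SW3–SW14: 2.7+4.9+7.3 = 14.9
The minimum is 14.9 via SW21–SW17–SW3–SW14.
So from SW21 the first move is to SW17.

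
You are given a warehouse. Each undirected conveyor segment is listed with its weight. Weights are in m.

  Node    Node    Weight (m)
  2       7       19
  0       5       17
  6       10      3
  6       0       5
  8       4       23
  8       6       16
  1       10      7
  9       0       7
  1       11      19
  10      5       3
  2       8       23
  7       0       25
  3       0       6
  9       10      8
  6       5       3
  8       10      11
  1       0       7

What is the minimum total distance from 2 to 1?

Settle nodes by increasing distance from 2:
2: 0
7: 19  (via 2)
8: 23  (via 2)
10: 34  (via 8)
5: 37  (via 10)
6: 37  (via 10)
1: 41  (via 10)
Shortest route: 2 → 8 → 10 → 1 = 41 m.

41 m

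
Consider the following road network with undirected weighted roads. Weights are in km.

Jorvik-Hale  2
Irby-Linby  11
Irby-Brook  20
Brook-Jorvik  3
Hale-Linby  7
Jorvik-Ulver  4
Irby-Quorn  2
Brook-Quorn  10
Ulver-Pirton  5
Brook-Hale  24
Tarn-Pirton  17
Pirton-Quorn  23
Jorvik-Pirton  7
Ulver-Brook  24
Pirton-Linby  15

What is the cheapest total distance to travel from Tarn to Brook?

27 km

Running Dijkstra from Tarn:
Tarn: 0
Pirton: 17  (via Tarn)
Ulver: 22  (via Pirton)
Jorvik: 24  (via Pirton)
Hale: 26  (via Jorvik)
Brook: 27  (via Jorvik)
Shortest route: Tarn → Pirton → Jorvik → Brook = 27 km.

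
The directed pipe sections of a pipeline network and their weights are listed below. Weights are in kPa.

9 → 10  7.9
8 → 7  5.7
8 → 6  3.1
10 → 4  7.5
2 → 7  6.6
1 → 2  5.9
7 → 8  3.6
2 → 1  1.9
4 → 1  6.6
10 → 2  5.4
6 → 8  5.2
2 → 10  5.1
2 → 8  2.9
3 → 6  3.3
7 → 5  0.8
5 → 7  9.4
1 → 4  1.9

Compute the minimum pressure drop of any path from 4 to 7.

19.1 kPa

Candidate routes:
4 → 1 → 2 → 8 → 7: 6.6+5.9+2.9+5.7 = 21.1
4 → 1 → 2 → 7: 6.6+5.9+6.6 = 19.1
The minimum is 19.1 kPa via 4 → 1 → 2 → 7.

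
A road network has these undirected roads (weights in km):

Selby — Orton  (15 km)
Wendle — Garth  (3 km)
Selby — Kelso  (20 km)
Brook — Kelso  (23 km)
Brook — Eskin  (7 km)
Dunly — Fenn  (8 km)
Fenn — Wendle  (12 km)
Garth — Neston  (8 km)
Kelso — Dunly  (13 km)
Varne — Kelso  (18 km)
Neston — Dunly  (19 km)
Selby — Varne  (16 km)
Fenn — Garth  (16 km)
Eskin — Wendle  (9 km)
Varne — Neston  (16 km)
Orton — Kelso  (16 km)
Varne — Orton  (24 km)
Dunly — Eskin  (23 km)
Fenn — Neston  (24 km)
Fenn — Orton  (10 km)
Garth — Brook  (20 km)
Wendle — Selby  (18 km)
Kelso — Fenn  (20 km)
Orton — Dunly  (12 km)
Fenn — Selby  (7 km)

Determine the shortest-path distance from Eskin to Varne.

Compare a few routes:
Eskin → Brook → Kelso → Varne: 7+23+18 = 48
Eskin → Wendle → Fenn → Selby → Varne: 9+12+7+16 = 44
Eskin → Wendle → Selby → Varne: 9+18+16 = 43
Eskin → Wendle → Garth → Neston → Varne: 9+3+8+16 = 36
Cheapest is Eskin → Wendle → Garth → Neston → Varne at 36 km.

36 km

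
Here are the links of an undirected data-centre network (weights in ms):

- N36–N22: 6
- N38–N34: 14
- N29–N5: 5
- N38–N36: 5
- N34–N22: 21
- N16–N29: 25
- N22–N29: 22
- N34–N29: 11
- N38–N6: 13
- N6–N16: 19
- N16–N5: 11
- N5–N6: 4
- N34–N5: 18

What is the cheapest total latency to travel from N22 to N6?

Running Dijkstra from N22:
N22: 0
N36: 6  (via N22)
N38: 11  (via N36)
N34: 21  (via N22)
N29: 22  (via N22)
N6: 24  (via N38)
Shortest route: N22–N36–N38–N6 = 24 ms.

24 ms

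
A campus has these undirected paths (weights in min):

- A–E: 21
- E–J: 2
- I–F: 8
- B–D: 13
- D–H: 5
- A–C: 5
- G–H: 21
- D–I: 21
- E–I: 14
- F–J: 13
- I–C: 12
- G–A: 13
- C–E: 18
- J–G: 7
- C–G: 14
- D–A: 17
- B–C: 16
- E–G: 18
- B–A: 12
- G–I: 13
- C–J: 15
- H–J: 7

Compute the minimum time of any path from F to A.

Enumerating some paths:
F - I - C - A: 8+12+5 = 25
F - J - C - A: 13+15+5 = 33
The minimum is 25 min via F - I - C - A.

25 min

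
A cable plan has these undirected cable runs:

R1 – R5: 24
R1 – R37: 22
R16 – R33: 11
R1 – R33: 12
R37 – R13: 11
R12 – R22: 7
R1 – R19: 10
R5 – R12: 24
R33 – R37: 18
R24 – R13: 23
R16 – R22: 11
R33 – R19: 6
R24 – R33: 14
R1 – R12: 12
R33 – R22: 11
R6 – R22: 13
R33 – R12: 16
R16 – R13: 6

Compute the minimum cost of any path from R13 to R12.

24

Settle nodes by increasing distance from R13:
R13: 0
R16: 6  (via R13)
R37: 11  (via R13)
R33: 17  (via R16)
R22: 17  (via R16)
R24: 23  (via R13)
R19: 23  (via R33)
R12: 24  (via R22)
Shortest route: R13 → R16 → R22 → R12 = 24.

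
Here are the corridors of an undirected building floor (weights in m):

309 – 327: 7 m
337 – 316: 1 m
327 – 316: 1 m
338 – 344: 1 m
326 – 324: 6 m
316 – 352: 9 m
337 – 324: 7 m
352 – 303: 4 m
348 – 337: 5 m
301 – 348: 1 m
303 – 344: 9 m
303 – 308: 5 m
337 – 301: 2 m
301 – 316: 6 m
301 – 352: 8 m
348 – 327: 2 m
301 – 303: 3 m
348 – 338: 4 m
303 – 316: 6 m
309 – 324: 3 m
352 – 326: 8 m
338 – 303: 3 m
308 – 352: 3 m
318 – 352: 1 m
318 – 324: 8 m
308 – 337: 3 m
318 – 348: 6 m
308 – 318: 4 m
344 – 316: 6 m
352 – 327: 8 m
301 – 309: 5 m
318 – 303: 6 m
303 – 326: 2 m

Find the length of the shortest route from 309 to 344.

11 m

Enumerating some paths:
309 → 301 → 303 → 338 → 344: 5+3+3+1 = 12
309 → 301 → 348 → 338 → 344: 5+1+4+1 = 11
Cheapest is 309 → 301 → 348 → 338 → 344 at 11 m.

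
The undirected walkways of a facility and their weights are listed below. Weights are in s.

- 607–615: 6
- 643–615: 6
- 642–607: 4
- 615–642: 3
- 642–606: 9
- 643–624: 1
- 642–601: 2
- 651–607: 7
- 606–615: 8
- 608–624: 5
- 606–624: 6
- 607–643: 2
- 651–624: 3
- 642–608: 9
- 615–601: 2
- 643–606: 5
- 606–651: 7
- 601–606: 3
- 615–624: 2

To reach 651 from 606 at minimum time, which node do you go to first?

Enumerating some paths:
606 - 651: 7 = 7
606 - 601 - 615 - 624 - 651: 3+2+2+3 = 10
606 - 624 - 651: 6+3 = 9
606 - 643 - 624 - 651: 5+1+3 = 9
Cheapest is 606 - 651 at 7 s.
So from 606 the first move is to 651.

651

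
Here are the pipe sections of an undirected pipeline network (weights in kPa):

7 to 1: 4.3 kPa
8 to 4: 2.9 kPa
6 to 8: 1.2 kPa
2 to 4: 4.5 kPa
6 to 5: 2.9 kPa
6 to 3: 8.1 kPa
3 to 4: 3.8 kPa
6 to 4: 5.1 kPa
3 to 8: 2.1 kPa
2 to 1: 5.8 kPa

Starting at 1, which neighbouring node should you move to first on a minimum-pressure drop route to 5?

2

Enumerating some paths:
1 → 2 → 4 → 8 → 6 → 5: 5.8+4.5+2.9+1.2+2.9 = 17.3
1 → 2 → 4 → 6 → 5: 5.8+4.5+5.1+2.9 = 18.3
Cheapest is 1 → 2 → 4 → 8 → 6 → 5 at 17.3 kPa.
So from 1 the first move is to 2.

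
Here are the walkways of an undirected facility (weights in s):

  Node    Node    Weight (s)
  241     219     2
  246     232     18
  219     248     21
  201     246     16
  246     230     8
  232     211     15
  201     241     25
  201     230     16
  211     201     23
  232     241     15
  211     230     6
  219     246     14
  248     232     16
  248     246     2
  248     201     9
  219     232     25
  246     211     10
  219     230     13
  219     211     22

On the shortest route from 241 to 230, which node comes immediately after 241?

219

Compare a few routes:
241 - 219 - 246 - 230: 2+14+8 = 24
241 - 219 - 211 - 230: 2+22+6 = 30
241 - 219 - 246 - 211 - 230: 2+14+10+6 = 32
241 - 219 - 230: 2+13 = 15
Cheapest is 241 - 219 - 230 at 15 s.
So from 241 the first move is to 219.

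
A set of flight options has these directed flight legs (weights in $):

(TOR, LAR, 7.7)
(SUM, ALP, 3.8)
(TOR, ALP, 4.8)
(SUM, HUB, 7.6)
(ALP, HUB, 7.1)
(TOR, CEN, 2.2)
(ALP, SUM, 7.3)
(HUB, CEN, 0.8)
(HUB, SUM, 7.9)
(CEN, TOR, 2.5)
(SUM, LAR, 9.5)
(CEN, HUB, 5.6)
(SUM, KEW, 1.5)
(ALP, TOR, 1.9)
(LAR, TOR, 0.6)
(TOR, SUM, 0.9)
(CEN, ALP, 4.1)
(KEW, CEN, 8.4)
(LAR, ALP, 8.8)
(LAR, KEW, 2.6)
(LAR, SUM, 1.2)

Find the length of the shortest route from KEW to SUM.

Enumerating some paths:
KEW–CEN–ALP–SUM: 8.4+4.1+7.3 = 19.8
KEW–CEN–TOR–SUM: 8.4+2.5+0.9 = 11.8
KEW–CEN–ALP–TOR–SUM: 8.4+4.1+1.9+0.9 = 15.3
The minimum is $11.8 via KEW–CEN–TOR–SUM.

$11.8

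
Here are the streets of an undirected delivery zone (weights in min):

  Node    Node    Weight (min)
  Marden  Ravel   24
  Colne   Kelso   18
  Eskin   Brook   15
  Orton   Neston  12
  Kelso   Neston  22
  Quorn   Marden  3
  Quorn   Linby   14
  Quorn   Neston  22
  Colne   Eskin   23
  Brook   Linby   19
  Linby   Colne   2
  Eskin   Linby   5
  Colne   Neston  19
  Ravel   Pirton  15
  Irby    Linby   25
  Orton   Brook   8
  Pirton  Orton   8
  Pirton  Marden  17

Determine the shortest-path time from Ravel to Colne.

Candidate routes:
Ravel–Pirton–Marden–Quorn–Linby–Colne: 15+17+3+14+2 = 51
Ravel–Marden–Quorn–Linby–Colne: 24+3+14+2 = 43
Ravel–Pirton–Orton–Brook–Linby–Colne: 15+8+8+19+2 = 52
Ravel–Pirton–Orton–Brook–Eskin–Linby–Colne: 15+8+8+15+5+2 = 53
Cheapest is Ravel–Marden–Quorn–Linby–Colne at 43 min.

43 min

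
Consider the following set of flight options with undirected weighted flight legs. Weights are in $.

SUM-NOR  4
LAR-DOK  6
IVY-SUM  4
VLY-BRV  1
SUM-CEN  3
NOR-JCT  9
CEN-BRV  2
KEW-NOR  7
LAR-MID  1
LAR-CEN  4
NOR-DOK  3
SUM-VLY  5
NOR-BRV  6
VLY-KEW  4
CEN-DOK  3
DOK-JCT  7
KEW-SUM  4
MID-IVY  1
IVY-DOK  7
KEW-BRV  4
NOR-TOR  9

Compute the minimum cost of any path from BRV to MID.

$7

Running Dijkstra from BRV:
BRV: 0
VLY: 1  (via BRV)
CEN: 2  (via BRV)
KEW: 4  (via BRV)
DOK: 5  (via CEN)
SUM: 5  (via CEN)
LAR: 6  (via CEN)
NOR: 6  (via BRV)
MID: 7  (via LAR)
Shortest route: BRV → CEN → LAR → MID = $7.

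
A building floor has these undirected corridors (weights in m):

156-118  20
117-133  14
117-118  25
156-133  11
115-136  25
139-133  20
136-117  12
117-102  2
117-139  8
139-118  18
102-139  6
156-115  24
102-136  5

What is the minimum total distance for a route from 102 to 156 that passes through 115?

Best 102 to 115: 102–136–115 costing 30
Best 115 to 156: 115–156 costing 24
Total via 115: 30 + 24 = 54 m.

54 m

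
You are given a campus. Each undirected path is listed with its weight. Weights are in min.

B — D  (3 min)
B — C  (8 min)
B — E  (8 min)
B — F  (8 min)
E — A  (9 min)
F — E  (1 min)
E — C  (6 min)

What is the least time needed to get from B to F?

Compare a few routes:
B - E - F: 8+1 = 9
B - F: 8 = 8
The minimum is 8 min via B - F.

8 min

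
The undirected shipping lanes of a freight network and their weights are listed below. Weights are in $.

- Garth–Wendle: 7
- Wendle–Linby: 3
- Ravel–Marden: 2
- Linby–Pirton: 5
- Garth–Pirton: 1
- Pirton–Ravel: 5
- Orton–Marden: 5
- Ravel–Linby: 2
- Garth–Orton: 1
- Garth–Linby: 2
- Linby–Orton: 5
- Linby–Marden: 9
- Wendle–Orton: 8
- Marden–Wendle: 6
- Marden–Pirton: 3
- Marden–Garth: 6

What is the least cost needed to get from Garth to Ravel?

Shortest distances from Garth:
Garth: 0
Pirton: 1  (via Garth)
Orton: 1  (via Garth)
Linby: 2  (via Garth)
Marden: 4  (via Pirton)
Ravel: 4  (via Linby)
Shortest route: Garth → Linby → Ravel = $4.

$4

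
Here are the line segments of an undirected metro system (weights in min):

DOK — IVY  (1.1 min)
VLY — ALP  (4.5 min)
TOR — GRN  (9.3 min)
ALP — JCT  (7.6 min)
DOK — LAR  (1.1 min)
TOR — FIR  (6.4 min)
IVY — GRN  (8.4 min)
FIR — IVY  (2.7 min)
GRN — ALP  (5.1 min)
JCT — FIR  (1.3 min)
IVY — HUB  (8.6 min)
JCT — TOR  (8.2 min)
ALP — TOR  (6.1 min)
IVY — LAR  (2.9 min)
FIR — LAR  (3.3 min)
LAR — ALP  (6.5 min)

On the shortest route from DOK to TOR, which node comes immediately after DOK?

Candidate routes:
DOK–IVY–FIR–TOR: 1.1+2.7+6.4 = 10.2
DOK–LAR–IVY–FIR–TOR: 1.1+2.9+2.7+6.4 = 13.1
DOK–IVY–FIR–JCT–TOR: 1.1+2.7+1.3+8.2 = 13.3
DOK–LAR–FIR–TOR: 1.1+3.3+6.4 = 10.8
The minimum is 10.2 min via DOK–IVY–FIR–TOR.
So from DOK the first move is to IVY.

IVY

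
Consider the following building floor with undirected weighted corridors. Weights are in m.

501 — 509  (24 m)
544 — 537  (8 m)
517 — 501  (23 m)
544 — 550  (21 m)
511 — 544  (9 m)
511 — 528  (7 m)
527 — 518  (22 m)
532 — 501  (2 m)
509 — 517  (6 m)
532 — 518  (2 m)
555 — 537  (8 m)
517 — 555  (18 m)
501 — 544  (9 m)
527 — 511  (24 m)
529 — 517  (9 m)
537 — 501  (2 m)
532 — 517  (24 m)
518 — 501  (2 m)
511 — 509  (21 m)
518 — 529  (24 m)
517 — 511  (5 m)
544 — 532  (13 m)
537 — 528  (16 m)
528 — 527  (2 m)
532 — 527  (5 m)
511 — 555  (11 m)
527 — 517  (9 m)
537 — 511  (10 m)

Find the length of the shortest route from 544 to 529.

23 m

Candidate routes:
544 - 501 - 532 - 527 - 517 - 529: 9+2+5+9+9 = 34
544 - 537 - 511 - 517 - 529: 8+10+5+9 = 32
544 - 511 - 517 - 529: 9+5+9 = 23
544 - 537 - 501 - 532 - 527 - 517 - 529: 8+2+2+5+9+9 = 35
Cheapest is 544 - 511 - 517 - 529 at 23 m.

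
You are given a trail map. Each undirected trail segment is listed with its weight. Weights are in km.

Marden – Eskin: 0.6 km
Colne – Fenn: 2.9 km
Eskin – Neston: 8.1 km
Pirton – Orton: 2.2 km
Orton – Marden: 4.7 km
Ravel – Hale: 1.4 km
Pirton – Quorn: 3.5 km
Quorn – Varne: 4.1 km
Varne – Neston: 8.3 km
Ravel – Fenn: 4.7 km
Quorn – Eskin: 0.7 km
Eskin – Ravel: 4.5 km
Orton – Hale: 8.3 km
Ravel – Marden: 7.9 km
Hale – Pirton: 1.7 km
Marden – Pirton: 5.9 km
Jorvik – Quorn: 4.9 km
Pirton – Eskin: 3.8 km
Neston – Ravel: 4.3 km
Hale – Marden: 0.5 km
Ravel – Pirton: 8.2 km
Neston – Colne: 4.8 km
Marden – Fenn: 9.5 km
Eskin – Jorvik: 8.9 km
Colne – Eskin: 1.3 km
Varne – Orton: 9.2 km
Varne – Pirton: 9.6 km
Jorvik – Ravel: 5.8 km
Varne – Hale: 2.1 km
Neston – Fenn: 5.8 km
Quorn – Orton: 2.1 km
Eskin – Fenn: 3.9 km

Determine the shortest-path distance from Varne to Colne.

Candidate routes:
Varne → Hale → Pirton → Eskin → Colne: 2.1+1.7+3.8+1.3 = 8.9
Varne → Hale → Pirton → Quorn → Eskin → Colne: 2.1+1.7+3.5+0.7+1.3 = 9.3
Varne → Hale → Marden → Eskin → Colne: 2.1+0.5+0.6+1.3 = 4.5
Varne → Quorn → Eskin → Colne: 4.1+0.7+1.3 = 6.1
Cheapest is Varne → Hale → Marden → Eskin → Colne at 4.5 km.

4.5 km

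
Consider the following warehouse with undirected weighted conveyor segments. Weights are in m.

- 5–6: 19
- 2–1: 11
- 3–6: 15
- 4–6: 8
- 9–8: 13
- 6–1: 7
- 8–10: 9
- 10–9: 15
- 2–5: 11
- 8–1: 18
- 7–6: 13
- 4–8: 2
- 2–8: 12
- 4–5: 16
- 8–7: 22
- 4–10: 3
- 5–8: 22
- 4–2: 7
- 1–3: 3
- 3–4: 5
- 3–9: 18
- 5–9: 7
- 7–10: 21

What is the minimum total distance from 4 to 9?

Enumerating some paths:
4–5–9: 16+7 = 23
4–8–9: 2+13 = 15
4–10–9: 3+15 = 18
The minimum is 15 m via 4–8–9.

15 m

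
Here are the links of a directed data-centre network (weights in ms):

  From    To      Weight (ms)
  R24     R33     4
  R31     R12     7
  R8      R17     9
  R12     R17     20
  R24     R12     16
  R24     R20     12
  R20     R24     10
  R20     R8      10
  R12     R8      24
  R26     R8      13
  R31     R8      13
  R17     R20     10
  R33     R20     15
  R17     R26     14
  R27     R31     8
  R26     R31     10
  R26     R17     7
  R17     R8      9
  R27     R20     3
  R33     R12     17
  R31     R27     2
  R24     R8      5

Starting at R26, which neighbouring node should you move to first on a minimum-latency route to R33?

R31

Enumerating some paths:
R26 → R31 → R27 → R20 → R24 → R33: 10+2+3+10+4 = 29
R26 → R31 → R8 → R17 → R20 → R24 → R33: 10+13+9+10+10+4 = 56
R26 → R17 → R20 → R24 → R33: 7+10+10+4 = 31
R26 → R8 → R17 → R20 → R24 → R33: 13+9+10+10+4 = 46
The minimum is 29 ms via R26 → R31 → R27 → R20 → R24 → R33.
So from R26 the first move is to R31.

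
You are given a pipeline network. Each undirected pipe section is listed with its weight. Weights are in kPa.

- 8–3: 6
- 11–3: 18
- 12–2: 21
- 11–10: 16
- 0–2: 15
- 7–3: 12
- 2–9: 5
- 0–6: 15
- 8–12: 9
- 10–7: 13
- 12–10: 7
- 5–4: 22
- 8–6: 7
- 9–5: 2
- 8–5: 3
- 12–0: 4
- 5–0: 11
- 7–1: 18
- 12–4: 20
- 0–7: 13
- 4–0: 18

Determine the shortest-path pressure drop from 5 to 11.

Candidate routes:
5 - 8 - 12 - 10 - 11: 3+9+7+16 = 35
5 - 8 - 3 - 11: 3+6+18 = 27
5 - 0 - 12 - 10 - 11: 11+4+7+16 = 38
The minimum is 27 kPa via 5 - 8 - 3 - 11.

27 kPa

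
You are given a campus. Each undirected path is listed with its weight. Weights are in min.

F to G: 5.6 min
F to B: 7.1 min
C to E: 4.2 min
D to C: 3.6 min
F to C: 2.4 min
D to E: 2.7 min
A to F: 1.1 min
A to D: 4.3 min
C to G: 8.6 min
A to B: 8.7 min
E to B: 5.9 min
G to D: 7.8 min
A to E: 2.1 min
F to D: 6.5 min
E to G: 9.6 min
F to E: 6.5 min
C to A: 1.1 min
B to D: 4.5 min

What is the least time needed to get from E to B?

5.9 min

Candidate routes:
E–A–F–B: 2.1+1.1+7.1 = 10.3
E–B: 5.9 = 5.9
E–A–B: 2.1+8.7 = 10.8
E–D–B: 2.7+4.5 = 7.2
The minimum is 5.9 min via E–B.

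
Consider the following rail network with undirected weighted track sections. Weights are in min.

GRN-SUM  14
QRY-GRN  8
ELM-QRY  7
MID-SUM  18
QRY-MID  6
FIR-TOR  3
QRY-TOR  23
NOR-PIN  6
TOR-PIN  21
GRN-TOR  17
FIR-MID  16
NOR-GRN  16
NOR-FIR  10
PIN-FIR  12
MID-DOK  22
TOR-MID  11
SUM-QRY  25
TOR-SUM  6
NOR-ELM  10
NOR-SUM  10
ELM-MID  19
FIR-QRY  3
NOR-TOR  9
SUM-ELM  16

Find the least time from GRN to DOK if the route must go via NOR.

Best GRN to NOR: GRN–NOR costing 16
Best NOR to DOK: NOR–FIR–QRY–MID–DOK costing 41
Total via NOR: 16 + 41 = 57 min.

57 min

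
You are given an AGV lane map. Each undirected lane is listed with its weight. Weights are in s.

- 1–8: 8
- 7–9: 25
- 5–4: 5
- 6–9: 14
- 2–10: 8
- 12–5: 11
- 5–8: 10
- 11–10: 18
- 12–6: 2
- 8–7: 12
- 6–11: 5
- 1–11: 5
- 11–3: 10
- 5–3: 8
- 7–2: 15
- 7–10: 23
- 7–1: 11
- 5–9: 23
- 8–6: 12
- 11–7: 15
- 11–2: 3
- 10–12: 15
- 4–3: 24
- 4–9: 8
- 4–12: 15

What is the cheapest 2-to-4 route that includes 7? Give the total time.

Best 2 to 7: 2 → 7 costing 15
Best 7 to 4: 7 → 8 → 5 → 4 costing 27
Total via 7: 15 + 27 = 42 s.

42 s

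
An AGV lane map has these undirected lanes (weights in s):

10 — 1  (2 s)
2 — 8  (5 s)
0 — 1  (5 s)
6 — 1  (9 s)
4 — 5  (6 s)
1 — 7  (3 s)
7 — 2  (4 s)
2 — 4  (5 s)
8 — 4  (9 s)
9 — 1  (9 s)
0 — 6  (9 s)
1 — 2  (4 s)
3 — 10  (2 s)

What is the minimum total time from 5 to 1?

Compare a few routes:
5–4–2–7–1: 6+5+4+3 = 18
5–4–2–1: 6+5+4 = 15
The minimum is 15 s via 5–4–2–1.

15 s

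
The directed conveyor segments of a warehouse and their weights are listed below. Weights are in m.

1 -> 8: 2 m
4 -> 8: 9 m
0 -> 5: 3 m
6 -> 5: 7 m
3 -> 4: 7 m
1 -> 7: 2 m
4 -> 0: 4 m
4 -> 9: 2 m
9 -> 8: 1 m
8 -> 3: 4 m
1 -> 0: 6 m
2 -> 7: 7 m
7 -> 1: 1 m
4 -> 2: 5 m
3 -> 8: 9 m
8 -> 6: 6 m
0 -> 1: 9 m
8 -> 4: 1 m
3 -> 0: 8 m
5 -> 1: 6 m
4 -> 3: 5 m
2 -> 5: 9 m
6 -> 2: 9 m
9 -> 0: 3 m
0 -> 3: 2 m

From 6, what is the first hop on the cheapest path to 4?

Candidate routes:
6 - 5 - 1 - 8 - 3 - 4: 7+6+2+4+7 = 26
6 - 5 - 1 - 8 - 4: 7+6+2+1 = 16
6 - 2 - 5 - 1 - 8 - 4: 9+9+6+2+1 = 27
6 - 2 - 7 - 1 - 8 - 4: 9+7+1+2+1 = 20
Cheapest is 6 - 5 - 1 - 8 - 4 at 16 m.
So from 6 the first move is to 5.

5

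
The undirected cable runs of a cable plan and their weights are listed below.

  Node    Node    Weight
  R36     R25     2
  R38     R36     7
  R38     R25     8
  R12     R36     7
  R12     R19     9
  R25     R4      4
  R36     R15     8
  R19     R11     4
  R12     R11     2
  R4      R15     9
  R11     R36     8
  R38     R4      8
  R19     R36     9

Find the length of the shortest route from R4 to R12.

13

Compare a few routes:
R4 → R25 → R36 → R11 → R12: 4+2+8+2 = 16
R4 → R25 → R36 → R12: 4+2+7 = 13
R4 → R25 → R36 → R19 → R11 → R12: 4+2+9+4+2 = 21
Cheapest is R4 → R25 → R36 → R12 at 13.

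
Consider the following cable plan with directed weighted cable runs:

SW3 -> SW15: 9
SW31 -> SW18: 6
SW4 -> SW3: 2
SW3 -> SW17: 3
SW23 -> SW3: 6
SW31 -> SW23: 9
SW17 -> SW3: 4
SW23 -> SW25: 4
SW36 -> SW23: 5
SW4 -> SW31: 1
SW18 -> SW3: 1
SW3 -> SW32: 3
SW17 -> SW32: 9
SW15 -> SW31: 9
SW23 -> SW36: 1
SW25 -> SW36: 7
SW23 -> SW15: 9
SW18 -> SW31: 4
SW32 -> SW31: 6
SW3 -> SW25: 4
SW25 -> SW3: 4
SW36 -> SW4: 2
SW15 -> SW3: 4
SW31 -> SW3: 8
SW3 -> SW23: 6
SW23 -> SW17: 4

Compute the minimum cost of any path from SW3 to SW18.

Enumerating some paths:
SW3 → SW32 → SW31 → SW18: 3+6+6 = 15
SW3 → SW25 → SW36 → SW4 → SW31 → SW18: 4+7+2+1+6 = 20
SW3 → SW23 → SW36 → SW4 → SW31 → SW18: 6+1+2+1+6 = 16
The minimum is 15 via SW3 → SW32 → SW31 → SW18.

15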